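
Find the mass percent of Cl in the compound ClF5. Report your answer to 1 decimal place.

27.2%

Molar mass = 1(35.45) + 5(19.00) = 130.450 g/mol
Mass of Cl per mole = 1 × 35.45 = 35.450 g
% Cl = 35.450 / 130.450 × 100 = 27.2%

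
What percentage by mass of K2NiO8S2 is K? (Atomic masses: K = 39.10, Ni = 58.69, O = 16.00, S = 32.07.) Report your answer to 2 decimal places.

23.77%

Molar mass = 2(39.10) + 1(58.69) + 8(16.00) + 2(32.07) = 329.030 g/mol
Mass of K per mole = 2 × 39.10 = 78.200 g
% K = 78.200 / 329.030 × 100 = 23.77%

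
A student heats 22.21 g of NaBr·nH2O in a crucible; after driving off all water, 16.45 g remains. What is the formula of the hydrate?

NaBr·2H2O

Mass of water lost = 22.21 − 16.45 = 5.76 g → 5.76 / 18.02 = 0.3196 mol H2O
Molar mass of NaBr = 102.89 g/mol → mol NaBr = 16.45 / 102.89 = 0.1599
n = 0.3196 / 0.1599 = 2.00 ≈ 2 → NaBr·2H2O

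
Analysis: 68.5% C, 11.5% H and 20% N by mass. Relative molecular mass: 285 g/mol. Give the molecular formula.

Assume 100 g: 68.5 g C, 11.5 g H, 20 g N.
Moles — C: 68.5 / 12.01 = 5.704 mol; H: 11.5 / 1.008 = 11.41 mol; N: 20 / 14.01 = 1.428 mol
Ratios (÷ 1.428): C 3.995, H 7.992, N 1.000
→ C4H8N
Empirical-formula mass = 70.11 g/mol
n = 285 / 70.11 = 4.06 ≈ 4
Molecular formula = (C4H8N)×4 = C16H32N4

C16H32N4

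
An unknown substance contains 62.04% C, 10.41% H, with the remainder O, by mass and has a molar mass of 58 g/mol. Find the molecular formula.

Assume 100 g: 62.04 g C, 10.41 g H, 27.55 g O.
Moles — C: 62.04 / 12.01 = 5.166 mol; H: 10.41 / 1.008 = 10.33 mol; O: 27.55 / 16.00 = 1.722 mol
Divide by the smallest (1.722 mol O): C 3.000, H 5.998, O 1.000
→ C3H6O
Empirical-formula mass = 58.08 g/mol
n = 58 / 58.08 = 1.00 ≈ 1
Molecular formula = empirical formula = C3H6O

C3H6O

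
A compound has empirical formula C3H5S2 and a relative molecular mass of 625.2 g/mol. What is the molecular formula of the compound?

C18H30S12

Empirical-formula mass = 105.21 g/mol
n = 625.2 / 105.21 = 5.94 ≈ 6
Molecular formula = (C3H5S2)6 = C18H30S12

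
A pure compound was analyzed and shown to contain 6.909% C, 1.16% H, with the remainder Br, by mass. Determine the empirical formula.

CH2Br2

Assume 100 g: 6.909 g C, 1.16 g H, 91.931 g Br.
Moles — C: 6.909 / 12.01 = 0.5753 mol; H: 1.16 / 1.008 = 1.151 mol; Br: 91.931 / 79.90 = 1.151 mol
Ratios (÷ 0.5753): C 1.000, H 2.000, Br 2.000
Ratio ≈ 1:2:2, so the empirical formula is CH2Br2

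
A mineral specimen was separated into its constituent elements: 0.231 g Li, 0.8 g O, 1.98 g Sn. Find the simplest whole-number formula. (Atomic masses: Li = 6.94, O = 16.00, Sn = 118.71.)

Li2O3Sn

n(Li) = 0.231/6.94 = 0.03329, n(O) = 0.8/16.00 = 0.05, n(Sn) = 1.98/118.71 = 0.01668
Smallest is Sn at 0.01668 mol; normalising gives Li 1.996, O 2.998, Sn 1.000
→ Li2O3Sn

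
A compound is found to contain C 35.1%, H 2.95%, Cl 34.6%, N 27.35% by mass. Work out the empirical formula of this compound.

C3H3ClN2

Assume 100 g: 35.1 g C, 2.95 g H, 34.6 g Cl, 27.35 g N.
n(C) = 35.1/12.01 = 2.923, n(H) = 2.95/1.008 = 2.927, n(Cl) = 34.6/35.45 = 0.976, n(N) = 27.35/14.01 = 1.952
Ratios (÷ 0.976): C 2.994, H 2.998, Cl 1.000, N 2.000
≈ 3:3:1:2 → C3H3ClN2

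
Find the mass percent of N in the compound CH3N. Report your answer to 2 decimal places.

Molar mass = 1(12.01) + 3(1.008) + 1(14.01) = 29.044 g/mol
Mass of N per mole = 1 × 14.01 = 14.010 g
% N = 14.010 / 29.044 × 100 = 48.24%

48.24%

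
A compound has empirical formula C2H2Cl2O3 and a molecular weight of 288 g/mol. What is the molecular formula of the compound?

C4H4Cl4O6

Empirical-formula mass = 144.94 g/mol
n = 288 / 144.94 = 1.99 ≈ 2
Molecular formula = (C2H2Cl2O3)2 = C4H4Cl4O6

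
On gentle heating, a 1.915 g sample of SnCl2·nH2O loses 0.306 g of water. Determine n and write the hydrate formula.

Mass of anhydrous SnCl2 = 1.915 − 0.306 = 1.609 g
mol H2O = 0.306 / 18.02 = 0.01698
Molar mass of SnCl2 = 189.61 g/mol → mol SnCl2 = 1.609 / 189.61 = 0.008486
n = 0.01698 / 0.008486 = 2.00 ≈ 2 → SnCl2·2H2O

SnCl2·2H2O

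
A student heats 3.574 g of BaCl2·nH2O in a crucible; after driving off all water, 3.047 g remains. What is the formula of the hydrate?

BaCl2·2H2O

Mass of water lost = 3.574 − 3.047 = 0.527 g → 0.527 / 18.02 = 0.02925 mol H2O
Molar mass of BaCl2 = 208.23 g/mol → mol BaCl2 = 3.047 / 208.23 = 0.01463
n = 0.02925 / 0.01463 = 2.00 ≈ 2 → BaCl2·2H2O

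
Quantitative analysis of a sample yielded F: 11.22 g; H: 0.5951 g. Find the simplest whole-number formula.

F: 11.22 g ÷ 19.00 g/mol = 0.5905 mol
H: 0.5951 g ÷ 1.008 g/mol = 0.5904 mol
Smallest is H at 0.5904 mol; normalising gives F 1.000, H 1.000
≈ 1:1 → FH

FH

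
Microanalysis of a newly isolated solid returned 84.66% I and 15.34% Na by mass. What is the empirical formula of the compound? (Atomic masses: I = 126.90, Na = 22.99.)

Assume 100 g: 84.66 g I, 15.34 g Na.
Moles — I: 84.66 / 126.90 = 0.6671 mol; Na: 15.34 / 22.99 = 0.6672 mol
Ratios (÷ 0.6671): I 1.000, Na 1.000
→ INa

INa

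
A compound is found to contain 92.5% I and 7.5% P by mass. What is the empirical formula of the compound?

Assume 100 g: 92.5 g I, 7.5 g P.
n(I) = 92.5/126.90 = 0.7289, n(P) = 7.5/30.97 = 0.2422
Smallest is P at 0.2422 mol; normalising gives I 3.010, P 1.000
≈ 3:1 → I3P

I3P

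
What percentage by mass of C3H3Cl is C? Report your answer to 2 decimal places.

48.36%

Molar mass = 3(12.01) + 3(1.008) + 1(35.45) = 74.504 g/mol
Mass of C per mole = 3 × 12.01 = 36.030 g
% C = 36.030 / 74.504 × 100 = 48.36%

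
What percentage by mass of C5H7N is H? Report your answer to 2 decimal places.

Molar mass = 5(12.01) + 7(1.008) + 1(14.01) = 81.116 g/mol
Mass of H per mole = 7 × 1.008 = 7.056 g
% H = 7.056 / 81.116 × 100 = 8.70%

8.70%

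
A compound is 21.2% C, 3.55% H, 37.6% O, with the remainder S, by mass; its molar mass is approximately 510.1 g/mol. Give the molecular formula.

C9H18O12S6

Assume 100 g: 21.2 g C, 3.55 g H, 37.6 g O, 37.65 g S.
Moles — C: 21.2 / 12.01 = 1.765 mol; H: 3.55 / 1.008 = 3.522 mol; O: 37.6 / 16.00 = 2.35 mol; S: 37.65 / 32.07 = 1.174 mol
Divide by the smallest (1.174 mol S): C 1.504, H 3.000, O 2.002, S 1.000
×2: C 3.01, H 6.00, O 4.00, S 2.00 → C3H6O4S2
Empirical-formula mass = 170.22 g/mol
n = 510.1 / 170.22 = 3.00 ≈ 3
Molecular formula = (C3H6O4S2)×3 = C9H18O12S6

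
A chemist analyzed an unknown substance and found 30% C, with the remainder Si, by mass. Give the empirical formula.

Assume 100 g: 30 g C, 70 g Si.
Moles — C: 30 / 12.01 = 2.498 mol; Si: 70 / 28.09 = 2.492 mol
Smallest is Si at 2.492 mol; normalising gives C 1.002, Si 1.000
Ratio ≈ 1:1, so the empirical formula is CSi

CSi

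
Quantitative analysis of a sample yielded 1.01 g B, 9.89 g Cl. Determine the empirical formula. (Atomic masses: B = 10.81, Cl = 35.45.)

BCl3

n(B) = 1.01/10.81 = 0.09343, n(Cl) = 9.89/35.45 = 0.279
Ratios (÷ 0.09343): B 1.000, Cl 2.986
→ BCl3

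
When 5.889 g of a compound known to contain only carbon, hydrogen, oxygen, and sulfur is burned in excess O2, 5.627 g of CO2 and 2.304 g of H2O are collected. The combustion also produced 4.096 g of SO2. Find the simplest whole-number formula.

C2H4O2S

mol C = 5.627 / 44.01 = 0.1279; mass C = 0.1279 × 12.01 = 1.536 g
mol H = 2 × (2.304 / 18.02) = 0.2557; mass H = 0.2557 × 1.008 = 0.2578 g
mol S = 4.096 / 64.07 = 0.06393; mass S = 2.050 g
mass O = 5.889 − (3.844) = 2.045 g → mol O = 0.1278
Divide by the smallest (0.06393 mol S): C 2.000, H 4.000, O 2.000, S 1.000
→ C2H4O2S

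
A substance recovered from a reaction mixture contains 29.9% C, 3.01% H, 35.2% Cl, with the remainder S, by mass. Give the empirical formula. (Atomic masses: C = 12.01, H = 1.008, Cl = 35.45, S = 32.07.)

C5H6Cl2S2

Assume 100 g: 29.9 g C, 3.01 g H, 35.2 g Cl, 31.89 g S.
Moles — C: 29.9 / 12.01 = 2.49 mol; H: 3.01 / 1.008 = 2.986 mol; Cl: 35.2 / 35.45 = 0.9929 mol; S: 31.89 / 32.07 = 0.9944 mol
Ratios (÷ 0.9929): C 2.507, H 3.007, Cl 1.000, S 1.001
×2: C 5.01, H 6.01, Cl 2.00, S 2.00 → C5H6Cl2S2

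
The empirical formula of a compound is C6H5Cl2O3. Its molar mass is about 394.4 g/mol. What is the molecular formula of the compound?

Empirical-formula mass = 196.00 g/mol
n = 394.4 / 196.00 = 2.01 ≈ 2
Molecular formula = (C6H5Cl2O3)2 = C12H10Cl4O6

C12H10Cl4O6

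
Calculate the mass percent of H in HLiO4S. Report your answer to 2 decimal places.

Molar mass = 1(1.008) + 1(6.94) + 4(16.00) + 1(32.07) = 104.018 g/mol
Mass of H per mole = 1 × 1.008 = 1.008 g
% H = 1.008 / 104.018 × 100 = 0.97%

0.97%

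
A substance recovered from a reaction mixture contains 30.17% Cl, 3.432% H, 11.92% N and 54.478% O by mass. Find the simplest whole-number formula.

Assume 100 g: 30.17 g Cl, 3.432 g H, 11.92 g N, 54.478 g O.
Cl: 30.17 g ÷ 35.45 g/mol = 0.8511 mol
H: 3.432 g ÷ 1.008 g/mol = 3.405 mol
N: 11.92 g ÷ 14.01 g/mol = 0.8508 mol
O: 54.478 g ÷ 16.00 g/mol = 3.405 mol
Divide by the smallest (0.8508 mol N): Cl 1.000, H 4.002, N 1.000, O 4.002
Ratio ≈ 1:4:1:4, so the empirical formula is ClH4NO4

ClH4NO4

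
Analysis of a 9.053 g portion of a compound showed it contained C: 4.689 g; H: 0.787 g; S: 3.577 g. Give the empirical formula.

C: 4.689 g ÷ 12.01 g/mol = 0.3904 mol
H: 0.787 g ÷ 1.008 g/mol = 0.7808 mol
S: 3.577 g ÷ 32.07 g/mol = 0.1115 mol
Ratios (÷ 0.1115): C 3.500, H 7.000, S 1.000
Scaling by 2: C 7.00, H 14.00, S 2.00 → C7H14S2

C7H14S2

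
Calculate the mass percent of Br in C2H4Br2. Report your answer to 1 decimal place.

Molar mass = 2(12.01) + 4(1.008) + 2(79.90) = 187.852 g/mol
Mass of Br per mole = 2 × 79.90 = 159.800 g
% Br = 159.800 / 187.852 × 100 = 85.1%

85.1%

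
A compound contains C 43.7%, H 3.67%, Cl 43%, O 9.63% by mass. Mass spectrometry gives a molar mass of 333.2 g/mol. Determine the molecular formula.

C12H12Cl4O2

Assume 100 g: 43.7 g C, 3.67 g H, 43 g Cl, 9.63 g O.
C: 43.7 g ÷ 12.01 g/mol = 3.639 mol
H: 3.67 g ÷ 1.008 g/mol = 3.641 mol
Cl: 43 g ÷ 35.45 g/mol = 1.213 mol
O: 9.63 g ÷ 16.00 g/mol = 0.6019 mol
Divide by the smallest (0.6019 mol O): C 6.045, H 6.049, Cl 2.015, O 1.000
Ratio ≈ 6:6:2:1, so the empirical formula is C6H6Cl2O
Empirical-formula mass = 165.01 g/mol
n = 333.2 / 165.01 = 2.02 ≈ 2
Molecular formula = (C6H6Cl2O)×2 = C12H12Cl4O2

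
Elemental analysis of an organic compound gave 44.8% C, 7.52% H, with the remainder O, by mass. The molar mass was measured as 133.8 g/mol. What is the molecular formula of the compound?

Assume 100 g: 44.8 g C, 7.52 g H, 47.68 g O.
n(C) = 44.8/12.01 = 3.73, n(H) = 7.52/1.008 = 7.46, n(O) = 47.68/16.00 = 2.98
Ratios (÷ 2.98): C 1.252, H 2.503, O 1.000
×4: C 5.01, H 10.01, O 4.00 → C5H10O4
Empirical-formula mass = 134.13 g/mol
n = 133.8 / 134.13 = 1.00 ≈ 1
Molecular formula = empirical formula = C5H10O4

C5H10O4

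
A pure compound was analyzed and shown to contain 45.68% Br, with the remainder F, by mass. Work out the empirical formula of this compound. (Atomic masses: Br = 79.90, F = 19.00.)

Assume 100 g: 45.68 g Br, 54.32 g F.
Moles — Br: 45.68 / 79.90 = 0.5717 mol; F: 54.32 / 19.00 = 2.859 mol
Ratios (÷ 0.5717): Br 1.000, F 5.001
Ratio ≈ 1:5, so the empirical formula is BrF5

BrF5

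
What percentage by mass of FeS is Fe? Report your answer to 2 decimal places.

63.52%

Molar mass = 1(55.85) + 1(32.07) = 87.920 g/mol
Mass of Fe per mole = 1 × 55.85 = 55.850 g
% Fe = 55.850 / 87.920 × 100 = 63.52%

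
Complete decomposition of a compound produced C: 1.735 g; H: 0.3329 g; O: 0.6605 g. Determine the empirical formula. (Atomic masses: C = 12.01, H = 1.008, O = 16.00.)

C7H16O2

C: 1.735 g ÷ 12.01 g/mol = 0.1445 mol
H: 0.3329 g ÷ 1.008 g/mol = 0.3303 mol
O: 0.6605 g ÷ 16.00 g/mol = 0.04128 mol
Divide by the smallest (0.04128 mol O): C 3.499, H 8.000, O 1.000
×2: C 7.00, H 16.00, O 2.00 → C7H16O2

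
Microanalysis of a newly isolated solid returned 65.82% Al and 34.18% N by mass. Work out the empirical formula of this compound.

AlN

Assume 100 g: 65.82 g Al, 34.18 g N.
Al: 65.82 g ÷ 26.98 g/mol = 2.44 mol
N: 34.18 g ÷ 14.01 g/mol = 2.44 mol
Ratios (÷ 2.44): Al 1.000, N 1.000
→ AlN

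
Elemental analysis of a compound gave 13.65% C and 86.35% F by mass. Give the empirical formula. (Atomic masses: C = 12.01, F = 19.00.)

CF4

Assume 100 g: 13.65 g C, 86.35 g F.
n(C) = 13.65/12.01 = 1.137, n(F) = 86.35/19.00 = 4.545
Ratios (÷ 1.137): C 1.000, F 3.999
≈ 1:4 → CF4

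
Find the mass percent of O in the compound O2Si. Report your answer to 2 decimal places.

Molar mass = 2(16.00) + 1(28.09) = 60.090 g/mol
Mass of O per mole = 2 × 16.00 = 32.000 g
% O = 32.000 / 60.090 × 100 = 53.25%

53.25%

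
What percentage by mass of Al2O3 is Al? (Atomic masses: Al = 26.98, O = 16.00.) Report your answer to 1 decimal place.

52.9%

Molar mass = 2(26.98) + 3(16.00) = 101.960 g/mol
Mass of Al per mole = 2 × 26.98 = 53.960 g
% Al = 53.960 / 101.960 × 100 = 52.9%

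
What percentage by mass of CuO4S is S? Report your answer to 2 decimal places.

20.09%

Molar mass = 1(63.55) + 4(16.00) + 1(32.07) = 159.620 g/mol
Mass of S per mole = 1 × 32.07 = 32.070 g
% S = 32.070 / 159.620 × 100 = 20.09%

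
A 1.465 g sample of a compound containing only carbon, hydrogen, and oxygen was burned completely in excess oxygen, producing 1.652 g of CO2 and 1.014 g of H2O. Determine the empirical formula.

mol C = 1.652 / 44.01 = 0.03754; mass C = 0.03754 × 12.01 = 0.4508 g
mol H = 2 × (1.014 / 18.02) = 0.1125; mass H = 0.1125 × 1.008 = 0.1134 g
mass O = 1.465 − (0.5643) = 0.9007 g → mol O = 0.05630
Ratios (÷ 0.03754): C 1.000, H 2.998, O 1.500
Multiply by 2: C 2.00, H 6.00, O 3.00 → C2H6O3

C2H6O3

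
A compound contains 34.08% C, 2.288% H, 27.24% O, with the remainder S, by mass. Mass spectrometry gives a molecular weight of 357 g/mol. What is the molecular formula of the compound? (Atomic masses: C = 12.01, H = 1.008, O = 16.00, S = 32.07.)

Assume 100 g: 34.08 g C, 2.288 g H, 27.24 g O, 36.392 g S.
C: 34.08 g ÷ 12.01 g/mol = 2.838 mol
H: 2.288 g ÷ 1.008 g/mol = 2.27 mol
O: 27.24 g ÷ 16.00 g/mol = 1.702 mol
S: 36.392 g ÷ 32.07 g/mol = 1.135 mol
Divide by the smallest (1.135 mol S): C 2.501, H 2.000, O 1.500, S 1.000
Scaling by 2: C 5.00, H 4.00, O 3.00, S 2.00 → C5H4O3S2
Empirical-formula mass = 176.22 g/mol
n = 357 / 176.22 = 2.03 ≈ 2
Molecular formula = (C5H4O3S2)×2 = C10H8O6S4

C10H8O6S4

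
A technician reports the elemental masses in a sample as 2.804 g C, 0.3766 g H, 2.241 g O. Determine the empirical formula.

Moles — C: 2.804 / 12.01 = 0.2335 mol; H: 0.3766 / 1.008 = 0.3736 mol; O: 2.241 / 16.00 = 0.1401 mol
Smallest is O at 0.1401 mol; normalising gives C 1.667, H 2.667, O 1.000
Scaling by 3: C 5.00, H 8.00, O 3.00 → C5H8O3

C5H8O3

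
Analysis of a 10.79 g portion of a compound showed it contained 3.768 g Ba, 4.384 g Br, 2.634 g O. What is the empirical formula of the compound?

BaBr2O6

Moles — Ba: 3.768 / 137.33 = 0.02744 mol; Br: 4.384 / 79.90 = 0.05487 mol; O: 2.634 / 16.00 = 0.1646 mol
Divide by the smallest (0.02744 mol Ba): Ba 1.000, Br 2.000, O 6.000
≈ 1:2:6 → BaBr2O6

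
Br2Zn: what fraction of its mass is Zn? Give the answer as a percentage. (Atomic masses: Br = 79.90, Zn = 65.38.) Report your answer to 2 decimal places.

Molar mass = 2(79.90) + 1(65.38) = 225.180 g/mol
Mass of Zn per mole = 1 × 65.38 = 65.380 g
% Zn = 65.380 / 225.180 × 100 = 29.03%

29.03%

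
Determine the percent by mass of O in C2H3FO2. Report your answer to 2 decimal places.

Molar mass = 2(12.01) + 3(1.008) + 1(19.00) + 2(16.00) = 78.044 g/mol
Mass of O per mole = 2 × 16.00 = 32.000 g
% O = 32.000 / 78.044 × 100 = 41.00%

41.00%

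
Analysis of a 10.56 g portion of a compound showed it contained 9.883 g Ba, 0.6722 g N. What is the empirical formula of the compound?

Ba3N2

Moles — Ba: 9.883 / 137.33 = 0.07197 mol; N: 0.6722 / 14.01 = 0.04798 mol
Ratios (÷ 0.04798): Ba 1.500, N 1.000
Multiply by 2: Ba 3.00, N 2.00 → Ba3N2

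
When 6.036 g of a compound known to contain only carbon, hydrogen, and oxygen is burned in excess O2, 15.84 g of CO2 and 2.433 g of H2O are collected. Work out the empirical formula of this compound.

mol C = 15.84 / 44.01 = 0.3599; mass C = 0.3599 × 12.01 = 4.323 g
mol H = 2 × (2.433 / 18.02) = 0.2700; mass H = 0.2700 × 1.008 = 0.2722 g
mass O = 6.036 − (4.595) = 1.441 g → mol O = 0.09007
Smallest is O at 0.09007 mol; normalising gives C 3.996, H 2.998, O 1.000
≈ 4:3:1 → C4H3O

C4H3O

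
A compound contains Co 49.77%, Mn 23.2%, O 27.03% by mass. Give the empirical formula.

Co2MnO4

Assume 100 g: 49.77 g Co, 23.2 g Mn, 27.03 g O.
Co: 49.77 g ÷ 58.93 g/mol = 0.8446 mol
Mn: 23.2 g ÷ 54.94 g/mol = 0.4223 mol
O: 27.03 g ÷ 16.00 g/mol = 1.689 mol
Divide by the smallest (0.4223 mol Mn): Co 2.000, Mn 1.000, O 4.001
→ Co2MnO4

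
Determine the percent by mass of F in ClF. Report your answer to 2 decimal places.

Molar mass = 1(35.45) + 1(19.00) = 54.450 g/mol
Mass of F per mole = 1 × 19.00 = 19.000 g
% F = 19.000 / 54.450 × 100 = 34.89%

34.89%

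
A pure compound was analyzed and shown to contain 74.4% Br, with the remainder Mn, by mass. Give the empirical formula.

Assume 100 g: 74.4 g Br, 25.6 g Mn.
Moles — Br: 74.4 / 79.90 = 0.9312 mol; Mn: 25.6 / 54.94 = 0.466 mol
Smallest is Mn at 0.466 mol; normalising gives Br 1.998, Mn 1.000
→ Br2Mn

Br2Mn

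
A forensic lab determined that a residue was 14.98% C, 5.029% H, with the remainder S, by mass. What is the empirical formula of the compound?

Assume 100 g: 14.98 g C, 5.029 g H, 79.991 g S.
n(C) = 14.98/12.01 = 1.247, n(H) = 5.029/1.008 = 4.989, n(S) = 79.991/32.07 = 2.494
Smallest is C at 1.247 mol; normalising gives C 1.000, H 4.000, S 2.000
Ratio ≈ 1:4:2, so the empirical formula is CH4S2

CH4S2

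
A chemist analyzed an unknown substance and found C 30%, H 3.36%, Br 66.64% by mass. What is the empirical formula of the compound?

Assume 100 g: 30 g C, 3.36 g H, 66.64 g Br.
Moles — C: 30 / 12.01 = 2.498 mol; H: 3.36 / 1.008 = 3.333 mol; Br: 66.64 / 79.90 = 0.834 mol
Smallest is Br at 0.834 mol; normalising gives C 2.995, H 3.997, Br 1.000
→ C3H4Br

C3H4Br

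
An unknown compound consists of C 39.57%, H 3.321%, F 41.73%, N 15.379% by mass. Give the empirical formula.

C3H3F2N

Assume 100 g: 39.57 g C, 3.321 g H, 41.73 g F, 15.379 g N.
Moles — C: 39.57 / 12.01 = 3.295 mol; H: 3.321 / 1.008 = 3.295 mol; F: 41.73 / 19.00 = 2.196 mol; N: 15.379 / 14.01 = 1.098 mol
Ratios (÷ 1.098): C 3.001, H 3.001, F 2.001, N 1.000
→ C3H3F2N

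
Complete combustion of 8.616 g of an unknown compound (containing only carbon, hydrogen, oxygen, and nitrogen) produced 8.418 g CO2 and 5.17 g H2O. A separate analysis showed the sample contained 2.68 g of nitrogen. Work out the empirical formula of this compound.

mol C = 8.418 / 44.01 = 0.1913; mass C = 0.1913 × 12.01 = 2.297 g
mol H = 2 × (5.17 / 18.02) = 0.5738; mass H = 0.5738 × 1.008 = 0.5784 g
mol N = 2.68 / 14.01 = 0.1913
mass O = 8.616 − (5.556) = 3.060 g → mol O = 0.1913
Divide by the smallest (0.1913 mol O): C 1.000, H 3.000, N 1.000, O 1.000
Ratio ≈ 1:3:1:1, so the empirical formula is CH3NO

CH3NO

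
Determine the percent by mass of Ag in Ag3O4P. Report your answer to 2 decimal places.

Molar mass = 3(107.87) + 4(16.00) + 1(30.97) = 418.580 g/mol
Mass of Ag per mole = 3 × 107.87 = 323.610 g
% Ag = 323.610 / 418.580 × 100 = 77.31%

77.31%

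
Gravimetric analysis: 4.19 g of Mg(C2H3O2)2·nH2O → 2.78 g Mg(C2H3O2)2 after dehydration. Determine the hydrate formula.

Mass of water lost = 4.19 − 2.78 = 1.41 g → 1.41 / 18.02 = 0.07825 mol H2O
Molar mass of Mg(C2H3O2)2 = 142.40 g/mol → mol Mg(C2H3O2)2 = 2.78 / 142.40 = 0.01952
n = 0.07825 / 0.01952 = 4.01 ≈ 4 → Mg(C2H3O2)2·4H2O

Mg(C2H3O2)2·4H2O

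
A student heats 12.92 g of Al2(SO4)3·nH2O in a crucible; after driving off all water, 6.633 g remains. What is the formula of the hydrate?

Mass of water lost = 12.92 − 6.633 = 6.287 g → 6.287 / 18.02 = 0.3489 mol H2O
Molar mass of Al2(SO4)3 = 342.17 g/mol → mol Al2(SO4)3 = 6.633 / 342.17 = 0.01939
n = 0.3489 / 0.01939 = 18.00 ≈ 18 → Al2(SO4)3·18H2O

Al2(SO4)3·18H2O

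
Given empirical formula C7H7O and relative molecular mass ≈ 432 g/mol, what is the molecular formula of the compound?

C28H28O4

Empirical-formula mass = 107.13 g/mol
n = 432 / 107.13 = 4.03 ≈ 4
Molecular formula = (C7H7O)4 = C28H28O4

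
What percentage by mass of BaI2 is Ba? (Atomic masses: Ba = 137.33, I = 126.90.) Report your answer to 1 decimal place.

35.1%

Molar mass = 1(137.33) + 2(126.90) = 391.130 g/mol
Mass of Ba per mole = 1 × 137.33 = 137.330 g
% Ba = 137.330 / 391.130 × 100 = 35.1%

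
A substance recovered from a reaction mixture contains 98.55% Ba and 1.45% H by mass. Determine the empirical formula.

Assume 100 g: 98.55 g Ba, 1.45 g H.
Ba: 98.55 g ÷ 137.33 g/mol = 0.7176 mol
H: 1.45 g ÷ 1.008 g/mol = 1.438 mol
Smallest is Ba at 0.7176 mol; normalising gives Ba 1.000, H 2.005
→ BaH2

BaH2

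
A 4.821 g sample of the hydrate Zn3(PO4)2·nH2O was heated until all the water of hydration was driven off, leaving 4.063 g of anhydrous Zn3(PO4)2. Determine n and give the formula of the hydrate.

Mass of water lost = 4.821 − 4.063 = 0.758 g → 0.758 / 18.02 = 0.04206 mol H2O
Molar mass of Zn3(PO4)2 = 386.08 g/mol → mol Zn3(PO4)2 = 4.063 / 386.08 = 0.01052
n = 0.04206 / 0.01052 = 4.00 ≈ 4 → Zn3(PO4)2·4H2O

Zn3(PO4)2·4H2O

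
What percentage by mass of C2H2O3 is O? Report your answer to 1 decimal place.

64.8%

Molar mass = 2(12.01) + 2(1.008) + 3(16.00) = 74.036 g/mol
Mass of O per mole = 3 × 16.00 = 48.000 g
% O = 48.000 / 74.036 × 100 = 64.8%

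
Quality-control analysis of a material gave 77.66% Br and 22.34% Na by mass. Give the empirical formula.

BrNa

Assume 100 g: 77.66 g Br, 22.34 g Na.
Moles — Br: 77.66 / 79.90 = 0.972 mol; Na: 22.34 / 22.99 = 0.9717 mol
Ratios (÷ 0.9717): Br 1.000, Na 1.000
≈ 1:1 → BrNa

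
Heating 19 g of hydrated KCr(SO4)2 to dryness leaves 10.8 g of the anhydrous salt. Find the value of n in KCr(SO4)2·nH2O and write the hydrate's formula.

KCr(SO4)2·12H2O

Mass of water lost = 19 − 10.8 = 8.2 g → 8.2 / 18.02 = 0.455 mol H2O
Molar mass of KCr(SO4)2 = 283.24 g/mol → mol KCr(SO4)2 = 10.8 / 283.24 = 0.03813
n = 0.455 / 0.03813 = 11.93 ≈ 12 → KCr(SO4)2·12H2O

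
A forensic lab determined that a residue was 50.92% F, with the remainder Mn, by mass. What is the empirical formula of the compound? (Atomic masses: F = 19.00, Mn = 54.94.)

F3Mn

Assume 100 g: 50.92 g F, 49.08 g Mn.
F: 50.92 g ÷ 19.00 g/mol = 2.68 mol
Mn: 49.08 g ÷ 54.94 g/mol = 0.8933 mol
Divide by the smallest (0.8933 mol Mn): F 3.000, Mn 1.000
Ratio ≈ 3:1, so the empirical formula is F3Mn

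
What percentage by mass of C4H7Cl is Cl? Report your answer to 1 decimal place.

39.2%

Molar mass = 4(12.01) + 7(1.008) + 1(35.45) = 90.546 g/mol
Mass of Cl per mole = 1 × 35.45 = 35.450 g
% Cl = 35.450 / 90.546 × 100 = 39.2%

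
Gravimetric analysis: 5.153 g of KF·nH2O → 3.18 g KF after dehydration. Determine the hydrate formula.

KF·2H2O

Mass of water lost = 5.153 − 3.18 = 1.973 g → 1.973 / 18.02 = 0.1095 mol H2O
Molar mass of KF = 58.10 g/mol → mol KF = 3.18 / 58.10 = 0.05473
n = 0.1095 / 0.05473 = 2.00 ≈ 2 → KF·2H2O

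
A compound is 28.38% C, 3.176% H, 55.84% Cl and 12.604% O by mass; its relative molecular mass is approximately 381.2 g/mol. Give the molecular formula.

Assume 100 g: 28.38 g C, 3.176 g H, 55.84 g Cl, 12.604 g O.
Moles — C: 28.38 / 12.01 = 2.363 mol; H: 3.176 / 1.008 = 3.151 mol; Cl: 55.84 / 35.45 = 1.575 mol; O: 12.604 / 16.00 = 0.7877 mol
Divide by the smallest (0.7877 mol O): C 3.000, H 4.000, Cl 2.000, O 1.000
→ C3H4Cl2O
Empirical-formula mass = 126.96 g/mol
n = 381.2 / 126.96 = 3.00 ≈ 3
Molecular formula = (C3H4Cl2O)×3 = C9H12Cl6O3

C9H12Cl6O3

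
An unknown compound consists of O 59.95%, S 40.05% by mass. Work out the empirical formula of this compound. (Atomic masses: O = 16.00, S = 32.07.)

O3S

Assume 100 g: 59.95 g O, 40.05 g S.
O: 59.95 g ÷ 16.00 g/mol = 3.747 mol
S: 40.05 g ÷ 32.07 g/mol = 1.249 mol
Ratios (÷ 1.249): O 3.000, S 1.000
≈ 3:1 → O3S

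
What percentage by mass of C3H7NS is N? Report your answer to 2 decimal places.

15.71%

Molar mass = 3(12.01) + 7(1.008) + 1(14.01) + 1(32.07) = 89.166 g/mol
Mass of N per mole = 1 × 14.01 = 14.010 g
% N = 14.010 / 89.166 × 100 = 15.71%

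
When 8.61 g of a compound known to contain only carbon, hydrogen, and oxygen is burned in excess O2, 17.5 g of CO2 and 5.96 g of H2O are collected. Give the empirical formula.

mol C = 17.5 / 44.01 = 0.3976; mass C = 0.3976 × 12.01 = 4.776 g
mol H = 2 × (5.96 / 18.02) = 0.6615; mass H = 0.6615 × 1.008 = 0.6668 g
mass O = 8.61 − (5.442) = 3.168 g → mol O = 0.1980
Divide by the smallest (0.198 mol O): C 2.009, H 3.341, O 1.000
Multiply by 3: C 6.03, H 10.02, O 3.00 → C6H10O3

C6H10O3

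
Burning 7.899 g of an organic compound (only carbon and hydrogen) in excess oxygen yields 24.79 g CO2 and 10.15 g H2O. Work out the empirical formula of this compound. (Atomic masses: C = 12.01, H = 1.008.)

mol C = 24.79 / 44.01 = 0.5633; mass C = 0.5633 × 12.01 = 6.765 g
mol H = 2 × (10.15 / 18.02) = 1.127; mass H = 1.127 × 1.008 = 1.136 g
Divide by the smallest (0.5633 mol C): C 1.000, H 2.000
≈ 1:2 → CH2

CH2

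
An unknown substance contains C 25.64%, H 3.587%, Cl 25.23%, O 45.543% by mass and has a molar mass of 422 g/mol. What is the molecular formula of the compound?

C9H15Cl3O12

Assume 100 g: 25.64 g C, 3.587 g H, 25.23 g Cl, 45.543 g O.
n(C) = 25.64/12.01 = 2.135, n(H) = 3.587/1.008 = 3.559, n(Cl) = 25.23/35.45 = 0.7117, n(O) = 45.543/16.00 = 2.846
Divide by the smallest (0.7117 mol Cl): C 3.000, H 5.000, Cl 1.000, O 3.999
≈ 3:5:1:4 → C3H5ClO4
Empirical-formula mass = 140.52 g/mol
n = 422 / 140.52 = 3.00 ≈ 3
Molecular formula = (C3H5ClO4)×3 = C9H15Cl3O12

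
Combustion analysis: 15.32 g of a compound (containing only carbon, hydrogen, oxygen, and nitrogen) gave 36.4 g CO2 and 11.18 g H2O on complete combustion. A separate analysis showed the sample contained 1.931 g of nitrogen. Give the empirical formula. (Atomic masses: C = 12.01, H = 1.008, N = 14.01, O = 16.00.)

mol C = 36.4 / 44.01 = 0.8271; mass C = 0.8271 × 12.01 = 9.933 g
mol H = 2 × (11.18 / 18.02) = 1.241; mass H = 1.241 × 1.008 = 1.251 g
mol N = 1.931 / 14.01 = 0.1378
mass O = 15.32 − (13.12) = 2.205 g → mol O = 0.1378
Ratios (÷ 0.1378): C 6.002, H 9.004, N 1.000, O 1.000
≈ 6:9:1:1 → C6H9NO

C6H9NO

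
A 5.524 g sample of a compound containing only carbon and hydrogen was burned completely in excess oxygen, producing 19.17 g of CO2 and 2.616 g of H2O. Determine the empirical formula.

C3H2

mol C = 19.17 / 44.01 = 0.4356; mass C = 0.4356 × 12.01 = 5.231 g
mol H = 2 × (2.616 / 18.02) = 0.2903; mass H = 0.2903 × 1.008 = 0.2927 g
Divide by the smallest (0.2903 mol H): C 1.500, H 1.000
Multiply by 2: C 3.00, H 2.00 → C3H2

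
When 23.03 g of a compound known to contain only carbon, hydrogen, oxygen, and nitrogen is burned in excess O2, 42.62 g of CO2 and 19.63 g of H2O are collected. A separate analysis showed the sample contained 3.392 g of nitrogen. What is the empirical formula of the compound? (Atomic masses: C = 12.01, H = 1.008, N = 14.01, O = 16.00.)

C8H18N2O3

mol C = 42.62 / 44.01 = 0.9684; mass C = 0.9684 × 12.01 = 11.63 g
mol H = 2 × (19.63 / 18.02) = 2.179; mass H = 2.179 × 1.008 = 2.196 g
mol N = 3.392 / 14.01 = 0.2421
mass O = 23.03 − (17.22) = 5.811 g → mol O = 0.3632
Ratios (÷ 0.2421): C 4.000, H 8.999, N 1.000, O 1.500
×2: C 8.00, H 18.00, N 2.00, O 3.00 → C8H18N2O3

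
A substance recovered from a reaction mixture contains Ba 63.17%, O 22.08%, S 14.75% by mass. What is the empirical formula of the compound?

Assume 100 g: 63.17 g Ba, 22.08 g O, 14.75 g S.
n(Ba) = 63.17/137.33 = 0.46, n(O) = 22.08/16.00 = 1.38, n(S) = 14.75/32.07 = 0.4599
Smallest is S at 0.4599 mol; normalising gives Ba 1.000, O 3.000, S 1.000
→ BaO3S

BaO3S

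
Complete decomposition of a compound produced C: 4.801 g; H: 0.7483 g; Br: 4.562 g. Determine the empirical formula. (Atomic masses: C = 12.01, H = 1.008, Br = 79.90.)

Moles — C: 4.801 / 12.01 = 0.3998 mol; H: 0.7483 / 1.008 = 0.7424 mol; Br: 4.562 / 79.90 = 0.0571 mol
Divide by the smallest (0.0571 mol Br): C 7.001, H 13.002, Br 1.000
Ratio ≈ 7:13:1, so the empirical formula is C7H13Br

C7H13Br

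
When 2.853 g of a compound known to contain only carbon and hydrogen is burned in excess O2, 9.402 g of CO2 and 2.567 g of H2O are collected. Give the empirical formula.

C3H4

mol C = 9.402 / 44.01 = 0.2136; mass C = 0.2136 × 12.01 = 2.566 g
mol H = 2 × (2.567 / 18.02) = 0.2849; mass H = 0.2849 × 1.008 = 0.2872 g
Divide by the smallest (0.2136 mol C): C 1.000, H 1.334
×3: C 3.00, H 4.00 → C3H4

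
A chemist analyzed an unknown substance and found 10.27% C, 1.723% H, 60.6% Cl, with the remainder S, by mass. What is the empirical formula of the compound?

CH2Cl2S

Assume 100 g: 10.27 g C, 1.723 g H, 60.6 g Cl, 27.407 g S.
n(C) = 10.27/12.01 = 0.8551, n(H) = 1.723/1.008 = 1.709, n(Cl) = 60.6/35.45 = 1.709, n(S) = 27.407/32.07 = 0.8546
Smallest is S at 0.8546 mol; normalising gives C 1.001, H 2.000, Cl 2.000, S 1.000
→ CH2Cl2S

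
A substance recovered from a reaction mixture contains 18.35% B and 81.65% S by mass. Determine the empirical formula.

Assume 100 g: 18.35 g B, 81.65 g S.
n(B) = 18.35/10.81 = 1.698, n(S) = 81.65/32.07 = 2.546
Divide by the smallest (1.698 mol B): B 1.000, S 1.500
×2: B 2.00, S 3.00 → B2S3

B2S3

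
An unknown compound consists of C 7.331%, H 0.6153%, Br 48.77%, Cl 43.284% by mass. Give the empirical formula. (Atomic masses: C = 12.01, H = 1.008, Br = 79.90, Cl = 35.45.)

CHBrCl2

Assume 100 g: 7.331 g C, 0.6153 g H, 48.77 g Br, 43.284 g Cl.
n(C) = 7.331/12.01 = 0.6104, n(H) = 0.6153/1.008 = 0.6104, n(Br) = 48.77/79.90 = 0.6104, n(Cl) = 43.284/35.45 = 1.221
Divide by the smallest (0.6104 mol Br): C 1.000, H 1.000, Br 1.000, Cl 2.000
→ CHBrCl2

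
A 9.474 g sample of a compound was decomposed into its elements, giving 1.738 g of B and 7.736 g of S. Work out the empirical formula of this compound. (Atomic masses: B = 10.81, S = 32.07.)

B2S3

B: 1.738 g ÷ 10.81 g/mol = 0.1608 mol
S: 7.736 g ÷ 32.07 g/mol = 0.2412 mol
Smallest is B at 0.1608 mol; normalising gives B 1.000, S 1.500
Scaling by 2: B 2.00, S 3.00 → B2S3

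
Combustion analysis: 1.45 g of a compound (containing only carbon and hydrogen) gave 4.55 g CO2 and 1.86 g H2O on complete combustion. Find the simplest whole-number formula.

mol C = 4.55 / 44.01 = 0.1034; mass C = 0.1034 × 12.01 = 1.242 g
mol H = 2 × (1.86 / 18.02) = 0.2064; mass H = 0.2064 × 1.008 = 0.2081 g
Ratios (÷ 0.1034): C 1.000, H 1.997
→ CH2

CH2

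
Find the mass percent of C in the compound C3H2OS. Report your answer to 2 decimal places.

41.84%

Molar mass = 3(12.01) + 2(1.008) + 1(16.00) + 1(32.07) = 86.116 g/mol
Mass of C per mole = 3 × 12.01 = 36.030 g
% C = 36.030 / 86.116 × 100 = 41.84%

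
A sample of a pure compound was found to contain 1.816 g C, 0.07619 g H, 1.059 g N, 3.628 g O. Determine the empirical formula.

C2HNO3

Moles — C: 1.816 / 12.01 = 0.1512 mol; H: 0.07619 / 1.008 = 0.07559 mol; N: 1.059 / 14.01 = 0.07559 mol; O: 3.628 / 16.00 = 0.2268 mol
Smallest is H at 0.07559 mol; normalising gives C 2.000, H 1.000, N 1.000, O 3.000
Ratio ≈ 2:1:1:3, so the empirical formula is C2HNO3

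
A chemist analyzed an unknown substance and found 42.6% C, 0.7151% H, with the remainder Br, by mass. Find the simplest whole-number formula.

Assume 100 g: 42.6 g C, 0.7151 g H, 56.685 g Br.
Moles — C: 42.6 / 12.01 = 3.547 mol; H: 0.7151 / 1.008 = 0.7094 mol; Br: 56.685 / 79.90 = 0.7094 mol
Divide by the smallest (0.7094 mol H): C 5.000, H 1.000, Br 1.000
Ratio ≈ 5:1:1, so the empirical formula is C5HBr

C5HBr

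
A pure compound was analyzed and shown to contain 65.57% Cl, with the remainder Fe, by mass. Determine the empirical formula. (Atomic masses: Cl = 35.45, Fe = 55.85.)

Cl3Fe

Assume 100 g: 65.57 g Cl, 34.43 g Fe.
n(Cl) = 65.57/35.45 = 1.85, n(Fe) = 34.43/55.85 = 0.6165
Ratios (÷ 0.6165): Cl 3.000, Fe 1.000
Ratio ≈ 3:1, so the empirical formula is Cl3Fe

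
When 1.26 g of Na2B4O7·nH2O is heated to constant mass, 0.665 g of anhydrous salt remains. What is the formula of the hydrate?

Mass of water lost = 1.26 − 0.665 = 0.595 g → 0.595 / 18.02 = 0.03302 mol H2O
Molar mass of Na2B4O7 = 201.22 g/mol → mol Na2B4O7 = 0.665 / 201.22 = 0.003305
n = 0.03302 / 0.003305 = 9.99 ≈ 10 → Na2B4O7·10H2O

Na2B4O7·10H2O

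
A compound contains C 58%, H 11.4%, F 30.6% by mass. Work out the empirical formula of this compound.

C3H7F

Assume 100 g: 58 g C, 11.4 g H, 30.6 g F.
C: 58 g ÷ 12.01 g/mol = 4.829 mol
H: 11.4 g ÷ 1.008 g/mol = 11.31 mol
F: 30.6 g ÷ 19.00 g/mol = 1.611 mol
Divide by the smallest (1.611 mol F): C 2.999, H 7.022, F 1.000
→ C3H7F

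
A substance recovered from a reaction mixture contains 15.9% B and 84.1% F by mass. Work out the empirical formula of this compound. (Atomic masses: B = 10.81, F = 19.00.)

Assume 100 g: 15.9 g B, 84.1 g F.
n(B) = 15.9/10.81 = 1.471, n(F) = 84.1/19.00 = 4.426
Divide by the smallest (1.471 mol B): B 1.000, F 3.009
≈ 1:3 → BF3

BF3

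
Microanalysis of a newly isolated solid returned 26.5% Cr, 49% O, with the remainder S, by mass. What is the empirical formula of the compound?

Assume 100 g: 26.5 g Cr, 49 g O, 24.5 g S.
n(Cr) = 26.5/52.00 = 0.5096, n(O) = 49/16.00 = 3.062, n(S) = 24.5/32.07 = 0.764
Divide by the smallest (0.5096 mol Cr): Cr 1.000, O 6.009, S 1.499
Scaling by 2: Cr 2.00, O 12.02, S 3.00 → Cr2O12S3

Cr2O12S3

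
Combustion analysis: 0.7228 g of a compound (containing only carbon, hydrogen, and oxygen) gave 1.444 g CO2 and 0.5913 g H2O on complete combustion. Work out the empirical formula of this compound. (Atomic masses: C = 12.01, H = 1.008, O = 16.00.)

C2H4O

mol C = 1.444 / 44.01 = 0.03281; mass C = 0.03281 × 12.01 = 0.3941 g
mol H = 2 × (0.5913 / 18.02) = 0.06563; mass H = 0.06563 × 1.008 = 0.06615 g
mass O = 0.7228 − (0.4602) = 0.2626 g → mol O = 0.01641
Smallest is O at 0.01641 mol; normalising gives C 1.999, H 3.999, O 1.000
Ratio ≈ 2:4:1, so the empirical formula is C2H4O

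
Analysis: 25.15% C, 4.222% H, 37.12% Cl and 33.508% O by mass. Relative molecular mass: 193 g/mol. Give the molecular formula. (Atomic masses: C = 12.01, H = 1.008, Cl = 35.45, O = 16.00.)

C4H8Cl2O4

Assume 100 g: 25.15 g C, 4.222 g H, 37.12 g Cl, 33.508 g O.
n(C) = 25.15/12.01 = 2.094, n(H) = 4.222/1.008 = 4.188, n(Cl) = 37.12/35.45 = 1.047, n(O) = 33.508/16.00 = 2.094
Divide by the smallest (1.047 mol Cl): C 2.000, H 4.000, Cl 1.000, O 2.000
Ratio ≈ 2:4:1:2, so the empirical formula is C2H4ClO2
Empirical-formula mass = 95.50 g/mol
n = 193 / 95.50 = 2.02 ≈ 2
Molecular formula = (C2H4ClO2)×2 = C4H8Cl2O4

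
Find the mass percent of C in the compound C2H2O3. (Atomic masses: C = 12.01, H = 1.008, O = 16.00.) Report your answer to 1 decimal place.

Molar mass = 2(12.01) + 2(1.008) + 3(16.00) = 74.036 g/mol
Mass of C per mole = 2 × 12.01 = 24.020 g
% C = 24.020 / 74.036 × 100 = 32.4%

32.4%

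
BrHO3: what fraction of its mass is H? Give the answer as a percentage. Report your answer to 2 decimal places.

Molar mass = 1(79.90) + 1(1.008) + 3(16.00) = 128.908 g/mol
Mass of H per mole = 1 × 1.008 = 1.008 g
% H = 1.008 / 128.908 × 100 = 0.78%

0.78%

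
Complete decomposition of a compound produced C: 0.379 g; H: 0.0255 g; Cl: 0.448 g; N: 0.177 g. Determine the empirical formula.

C5H4Cl2N2

Moles — C: 0.379 / 12.01 = 0.03156 mol; H: 0.0255 / 1.008 = 0.0253 mol; Cl: 0.448 / 35.45 = 0.01264 mol; N: 0.177 / 14.01 = 0.01263 mol
Smallest is N at 0.01263 mol; normalising gives C 2.498, H 2.002, Cl 1.000, N 1.000
Scaling by 2: C 5.00, H 4.00, Cl 2.00, N 2.00 → C5H4Cl2N2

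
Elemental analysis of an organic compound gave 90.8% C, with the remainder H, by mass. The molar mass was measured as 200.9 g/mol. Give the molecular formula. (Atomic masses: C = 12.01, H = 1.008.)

C15H18

Assume 100 g: 90.8 g C, 9.2 g H.
n(C) = 90.8/12.01 = 7.56, n(H) = 9.2/1.008 = 9.127
Divide by the smallest (7.56 mol C): C 1.000, H 1.207
Scaling by 5: C 5.00, H 6.04 → C5H6
Empirical-formula mass = 66.10 g/mol
n = 200.9 / 66.10 = 3.04 ≈ 3
Molecular formula = (C5H6)×3 = C15H18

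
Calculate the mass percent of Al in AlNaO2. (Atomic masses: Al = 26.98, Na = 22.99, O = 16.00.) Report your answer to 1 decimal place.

32.9%

Molar mass = 1(26.98) + 1(22.99) + 2(16.00) = 81.970 g/mol
Mass of Al per mole = 1 × 26.98 = 26.980 g
% Al = 26.980 / 81.970 × 100 = 32.9%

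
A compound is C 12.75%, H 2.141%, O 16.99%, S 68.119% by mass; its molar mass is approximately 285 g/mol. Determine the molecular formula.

C3H6O3S6

Assume 100 g: 12.75 g C, 2.141 g H, 16.99 g O, 68.119 g S.
n(C) = 12.75/12.01 = 1.062, n(H) = 2.141/1.008 = 2.124, n(O) = 16.99/16.00 = 1.062, n(S) = 68.119/32.07 = 2.124
Smallest is C at 1.062 mol; normalising gives C 1.000, H 2.001, O 1.000, S 2.001
Ratio ≈ 1:2:1:2, so the empirical formula is CH2OS2
Empirical-formula mass = 94.17 g/mol
n = 285 / 94.17 = 3.03 ≈ 3
Molecular formula = (CH2OS2)×3 = C3H6O3S6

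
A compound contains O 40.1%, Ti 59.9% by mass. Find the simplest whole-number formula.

Assume 100 g: 40.1 g O, 59.9 g Ti.
O: 40.1 g ÷ 16.00 g/mol = 2.506 mol
Ti: 59.9 g ÷ 47.87 g/mol = 1.251 mol
Divide by the smallest (1.251 mol Ti): O 2.003, Ti 1.000
Ratio ≈ 2:1, so the empirical formula is O2Ti

O2Ti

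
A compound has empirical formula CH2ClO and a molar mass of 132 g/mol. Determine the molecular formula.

C2H4Cl2O2

Empirical-formula mass = 65.48 g/mol
n = 132 / 65.48 = 2.02 ≈ 2
Molecular formula = (CH2ClO)2 = C2H4Cl2O2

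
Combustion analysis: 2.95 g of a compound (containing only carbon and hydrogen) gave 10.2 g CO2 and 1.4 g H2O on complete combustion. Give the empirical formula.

mol C = 10.2 / 44.01 = 0.2318; mass C = 0.2318 × 12.01 = 2.784 g
mol H = 2 × (1.4 / 18.02) = 0.1554; mass H = 0.1554 × 1.008 = 0.1566 g
Divide by the smallest (0.1554 mol H): C 1.492, H 1.000
×2: C 2.98, H 2.00 → C3H2

C3H2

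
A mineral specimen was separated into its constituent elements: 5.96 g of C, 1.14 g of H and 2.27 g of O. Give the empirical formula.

C7H16O2

Moles — C: 5.96 / 12.01 = 0.4963 mol; H: 1.14 / 1.008 = 1.131 mol; O: 2.27 / 16.00 = 0.1419 mol
Divide by the smallest (0.1419 mol O): C 3.498, H 7.971, O 1.000
Scaling by 2: C 7.00, H 15.94, O 2.00 → C7H16O2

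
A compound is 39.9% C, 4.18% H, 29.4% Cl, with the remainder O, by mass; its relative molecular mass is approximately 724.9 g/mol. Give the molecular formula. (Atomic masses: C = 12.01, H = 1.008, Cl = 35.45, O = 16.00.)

Assume 100 g: 39.9 g C, 4.18 g H, 29.4 g Cl, 26.52 g O.
Moles — C: 39.9 / 12.01 = 3.322 mol; H: 4.18 / 1.008 = 4.147 mol; Cl: 29.4 / 35.45 = 0.8293 mol; O: 26.52 / 16.00 = 1.657 mol
Ratios (÷ 0.8293): C 4.006, H 5.000, Cl 1.000, O 1.999
Ratio ≈ 4:5:1:2, so the empirical formula is C4H5ClO2
Empirical-formula mass = 120.53 g/mol
n = 724.9 / 120.53 = 6.01 ≈ 6
Molecular formula = (C4H5ClO2)×6 = C24H30Cl6O12

C24H30Cl6O12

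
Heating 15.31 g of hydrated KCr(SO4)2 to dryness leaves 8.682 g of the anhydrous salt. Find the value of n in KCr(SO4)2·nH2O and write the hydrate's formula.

Mass of water lost = 15.31 − 8.682 = 6.628 g → 6.628 / 18.02 = 0.3678 mol H2O
Molar mass of KCr(SO4)2 = 283.24 g/mol → mol KCr(SO4)2 = 8.682 / 283.24 = 0.03065
n = 0.3678 / 0.03065 = 12.00 ≈ 12 → KCr(SO4)2·12H2O

KCr(SO4)2·12H2O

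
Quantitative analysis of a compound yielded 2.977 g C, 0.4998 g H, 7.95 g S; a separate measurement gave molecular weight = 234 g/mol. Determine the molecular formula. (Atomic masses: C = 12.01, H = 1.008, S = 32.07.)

C5H10S5

C: 2.977 g ÷ 12.01 g/mol = 0.2479 mol
H: 0.4998 g ÷ 1.008 g/mol = 0.4958 mol
S: 7.95 g ÷ 32.07 g/mol = 0.2479 mol
Ratios (÷ 0.2479): C 1.000, H 2.000, S 1.000
≈ 1:2:1 → CH2S
Empirical-formula mass = 46.10 g/mol
n = 234 / 46.10 = 5.08 ≈ 5
Molecular formula = (CH2S)×5 = C5H10S5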